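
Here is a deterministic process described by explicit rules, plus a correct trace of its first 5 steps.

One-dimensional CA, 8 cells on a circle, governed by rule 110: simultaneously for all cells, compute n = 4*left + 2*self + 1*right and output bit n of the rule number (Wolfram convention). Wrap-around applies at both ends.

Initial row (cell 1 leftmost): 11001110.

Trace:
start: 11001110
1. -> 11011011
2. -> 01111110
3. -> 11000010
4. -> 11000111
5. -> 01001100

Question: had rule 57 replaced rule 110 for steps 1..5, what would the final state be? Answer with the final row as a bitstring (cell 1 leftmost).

(re-executing steps 1..5 under rule 57; state before step 1: 11001110)
1. -> 10101001
2. -> 01010101
3. -> 10101010
4. -> 01010101
5. -> 10101010

10101010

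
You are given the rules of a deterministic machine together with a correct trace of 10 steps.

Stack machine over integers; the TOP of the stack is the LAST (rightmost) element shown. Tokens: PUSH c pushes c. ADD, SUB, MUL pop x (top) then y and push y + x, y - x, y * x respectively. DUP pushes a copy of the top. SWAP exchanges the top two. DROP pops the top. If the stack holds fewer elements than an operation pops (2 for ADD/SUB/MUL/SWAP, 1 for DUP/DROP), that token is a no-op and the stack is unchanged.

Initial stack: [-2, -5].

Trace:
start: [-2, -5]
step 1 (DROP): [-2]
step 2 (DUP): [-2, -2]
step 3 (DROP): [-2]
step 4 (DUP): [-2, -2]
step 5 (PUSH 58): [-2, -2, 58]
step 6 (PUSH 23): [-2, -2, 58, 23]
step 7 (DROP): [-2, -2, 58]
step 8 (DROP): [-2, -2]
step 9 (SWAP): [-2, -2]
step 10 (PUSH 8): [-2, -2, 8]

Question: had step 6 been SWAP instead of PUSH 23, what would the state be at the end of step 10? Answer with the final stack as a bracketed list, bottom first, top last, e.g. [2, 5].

(re-executing from step 6 with the substitution; state before step 6: [-2, -2, 58])
step 6 (SWAP): [-2, 58, -2]
step 7 (DROP): [-2, 58]
step 8 (DROP): [-2]
step 9 (SWAP): [-2]
step 10 (PUSH 8): [-2, 8]

[-2, 8]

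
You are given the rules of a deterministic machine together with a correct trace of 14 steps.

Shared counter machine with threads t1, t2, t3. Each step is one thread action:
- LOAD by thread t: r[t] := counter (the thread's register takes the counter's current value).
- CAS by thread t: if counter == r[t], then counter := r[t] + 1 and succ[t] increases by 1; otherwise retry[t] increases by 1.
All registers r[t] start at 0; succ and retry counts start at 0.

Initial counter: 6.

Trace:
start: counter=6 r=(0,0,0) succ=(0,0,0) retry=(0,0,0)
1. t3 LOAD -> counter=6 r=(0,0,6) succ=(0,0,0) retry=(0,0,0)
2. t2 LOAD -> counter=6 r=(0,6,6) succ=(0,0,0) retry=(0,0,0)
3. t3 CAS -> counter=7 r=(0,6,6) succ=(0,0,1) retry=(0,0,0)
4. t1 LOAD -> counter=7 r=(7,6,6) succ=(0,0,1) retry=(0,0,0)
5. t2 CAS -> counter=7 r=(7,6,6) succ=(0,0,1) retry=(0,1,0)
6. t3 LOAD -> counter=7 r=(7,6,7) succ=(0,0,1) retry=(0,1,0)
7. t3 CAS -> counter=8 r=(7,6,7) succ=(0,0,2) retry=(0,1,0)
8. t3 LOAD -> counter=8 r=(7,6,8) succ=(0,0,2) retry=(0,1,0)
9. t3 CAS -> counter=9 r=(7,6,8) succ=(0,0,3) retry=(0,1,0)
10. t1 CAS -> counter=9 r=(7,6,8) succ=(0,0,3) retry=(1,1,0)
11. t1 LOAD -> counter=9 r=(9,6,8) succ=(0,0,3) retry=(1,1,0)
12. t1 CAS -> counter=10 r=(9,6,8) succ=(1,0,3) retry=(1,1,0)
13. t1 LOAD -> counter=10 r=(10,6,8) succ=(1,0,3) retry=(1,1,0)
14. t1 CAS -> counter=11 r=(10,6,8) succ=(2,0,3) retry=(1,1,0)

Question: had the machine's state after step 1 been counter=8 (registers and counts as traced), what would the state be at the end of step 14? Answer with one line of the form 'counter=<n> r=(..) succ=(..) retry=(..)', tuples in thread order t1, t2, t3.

state after step 1 := counter=8 r=(0,0,6) succ=(0,0,0) retry=(0,0,0)
2. t2 LOAD -> counter=8 r=(0,8,6) succ=(0,0,0) retry=(0,0,0)
3. t3 CAS -> counter=8 r=(0,8,6) succ=(0,0,0) retry=(0,0,1)
4. t1 LOAD -> counter=8 r=(8,8,6) succ=(0,0,0) retry=(0,0,1)
5. t2 CAS -> counter=9 r=(8,8,6) succ=(0,1,0) retry=(0,0,1)
6. t3 LOAD -> counter=9 r=(8,8,9) succ=(0,1,0) retry=(0,0,1)
7. t3 CAS -> counter=10 r=(8,8,9) succ=(0,1,1) retry=(0,0,1)
8. t3 LOAD -> counter=10 r=(8,8,10) succ=(0,1,1) retry=(0,0,1)
9. t3 CAS -> counter=11 r=(8,8,10) succ=(0,1,2) retry=(0,0,1)
10. t1 CAS -> counter=11 r=(8,8,10) succ=(0,1,2) retry=(1,0,1)
11. t1 LOAD -> counter=11 r=(11,8,10) succ=(0,1,2) retry=(1,0,1)
12. t1 CAS -> counter=12 r=(11,8,10) succ=(1,1,2) retry=(1,0,1)
13. t1 LOAD -> counter=12 r=(12,8,10) succ=(1,1,2) retry=(1,0,1)
14. t1 CAS -> counter=13 r=(12,8,10) succ=(2,1,2) retry=(1,0,1)

counter=13 r=(12,8,10) succ=(2,1,2) retry=(1,0,1)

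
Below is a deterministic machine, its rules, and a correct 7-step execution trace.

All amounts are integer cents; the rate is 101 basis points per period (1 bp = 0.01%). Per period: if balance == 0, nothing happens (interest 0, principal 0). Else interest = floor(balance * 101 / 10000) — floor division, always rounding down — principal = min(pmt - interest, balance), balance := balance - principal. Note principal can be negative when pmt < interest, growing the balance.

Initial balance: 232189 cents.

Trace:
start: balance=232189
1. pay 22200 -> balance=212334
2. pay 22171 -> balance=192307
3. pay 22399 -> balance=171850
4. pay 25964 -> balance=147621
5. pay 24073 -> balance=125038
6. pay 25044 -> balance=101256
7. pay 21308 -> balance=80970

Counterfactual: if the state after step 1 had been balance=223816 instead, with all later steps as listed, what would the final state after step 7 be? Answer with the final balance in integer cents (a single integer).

state after step 1 := balance=223816
2. pay 22171 -> balance=203905
3. pay 22399 -> balance=183565
4. pay 25964 -> balance=159455
5. pay 24073 -> balance=136992
6. pay 25044 -> balance=113331
7. pay 21308 -> balance=93167

93167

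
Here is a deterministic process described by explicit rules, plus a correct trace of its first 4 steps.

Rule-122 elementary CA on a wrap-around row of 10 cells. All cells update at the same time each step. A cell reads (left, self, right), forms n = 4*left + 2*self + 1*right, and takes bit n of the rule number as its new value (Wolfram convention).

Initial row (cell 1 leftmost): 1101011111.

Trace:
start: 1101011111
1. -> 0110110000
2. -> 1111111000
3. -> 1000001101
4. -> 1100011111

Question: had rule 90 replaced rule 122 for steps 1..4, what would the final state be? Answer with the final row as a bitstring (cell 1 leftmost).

1000001000

(re-executing steps 1..4 under rule 90; state before step 1: 1101011111)
1. -> 0100010000
2. -> 1010101000
3. -> 0000000101
4. -> 1000001000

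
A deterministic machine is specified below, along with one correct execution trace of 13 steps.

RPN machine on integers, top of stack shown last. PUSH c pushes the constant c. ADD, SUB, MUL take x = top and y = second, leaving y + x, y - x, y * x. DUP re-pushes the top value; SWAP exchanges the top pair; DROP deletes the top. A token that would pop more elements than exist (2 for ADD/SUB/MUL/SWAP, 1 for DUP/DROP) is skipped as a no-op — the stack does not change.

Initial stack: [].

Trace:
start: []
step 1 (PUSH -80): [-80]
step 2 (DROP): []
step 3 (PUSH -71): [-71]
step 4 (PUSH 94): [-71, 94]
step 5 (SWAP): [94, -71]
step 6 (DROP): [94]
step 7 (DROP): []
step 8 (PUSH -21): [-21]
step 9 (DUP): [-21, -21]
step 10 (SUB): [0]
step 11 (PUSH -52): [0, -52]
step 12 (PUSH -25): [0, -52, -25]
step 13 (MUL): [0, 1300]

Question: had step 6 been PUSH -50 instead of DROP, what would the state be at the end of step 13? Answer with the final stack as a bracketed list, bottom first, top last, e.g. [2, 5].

[94, -71, 0, 1300]

(re-executing from step 6 with the substitution; state before step 6: [94, -71])
step 6 (PUSH -50): [94, -71, -50]
step 7 (DROP): [94, -71]
step 8 (PUSH -21): [94, -71, -21]
step 9 (DUP): [94, -71, -21, -21]
step 10 (SUB): [94, -71, 0]
step 11 (PUSH -52): [94, -71, 0, -52]
step 12 (PUSH -25): [94, -71, 0, -52, -25]
step 13 (MUL): [94, -71, 0, 1300]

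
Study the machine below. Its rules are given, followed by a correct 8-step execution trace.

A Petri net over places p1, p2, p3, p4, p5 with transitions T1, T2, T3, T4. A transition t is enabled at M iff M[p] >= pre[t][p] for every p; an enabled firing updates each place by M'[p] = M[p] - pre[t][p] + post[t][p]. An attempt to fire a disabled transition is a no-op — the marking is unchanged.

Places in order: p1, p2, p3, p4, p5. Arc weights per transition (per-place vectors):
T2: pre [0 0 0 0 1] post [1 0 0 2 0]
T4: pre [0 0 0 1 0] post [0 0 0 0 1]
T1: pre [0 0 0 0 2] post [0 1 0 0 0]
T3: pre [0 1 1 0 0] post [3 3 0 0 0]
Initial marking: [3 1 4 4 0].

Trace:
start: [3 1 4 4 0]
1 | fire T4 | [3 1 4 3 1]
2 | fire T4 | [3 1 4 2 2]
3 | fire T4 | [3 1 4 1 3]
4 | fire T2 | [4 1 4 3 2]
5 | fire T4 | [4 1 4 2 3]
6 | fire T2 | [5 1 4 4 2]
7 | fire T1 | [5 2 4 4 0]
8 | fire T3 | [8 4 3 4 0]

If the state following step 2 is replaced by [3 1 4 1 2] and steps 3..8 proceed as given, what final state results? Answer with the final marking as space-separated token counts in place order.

state after step 2 := [3 1 4 1 2]
3 | fire T4 | [3 1 4 0 3]
4 | fire T2 | [4 1 4 2 2]
5 | fire T4 | [4 1 4 1 3]
6 | fire T2 | [5 1 4 3 2]
7 | fire T1 | [5 2 4 3 0]
8 | fire T3 | [8 4 3 3 0]

8 4 3 3 0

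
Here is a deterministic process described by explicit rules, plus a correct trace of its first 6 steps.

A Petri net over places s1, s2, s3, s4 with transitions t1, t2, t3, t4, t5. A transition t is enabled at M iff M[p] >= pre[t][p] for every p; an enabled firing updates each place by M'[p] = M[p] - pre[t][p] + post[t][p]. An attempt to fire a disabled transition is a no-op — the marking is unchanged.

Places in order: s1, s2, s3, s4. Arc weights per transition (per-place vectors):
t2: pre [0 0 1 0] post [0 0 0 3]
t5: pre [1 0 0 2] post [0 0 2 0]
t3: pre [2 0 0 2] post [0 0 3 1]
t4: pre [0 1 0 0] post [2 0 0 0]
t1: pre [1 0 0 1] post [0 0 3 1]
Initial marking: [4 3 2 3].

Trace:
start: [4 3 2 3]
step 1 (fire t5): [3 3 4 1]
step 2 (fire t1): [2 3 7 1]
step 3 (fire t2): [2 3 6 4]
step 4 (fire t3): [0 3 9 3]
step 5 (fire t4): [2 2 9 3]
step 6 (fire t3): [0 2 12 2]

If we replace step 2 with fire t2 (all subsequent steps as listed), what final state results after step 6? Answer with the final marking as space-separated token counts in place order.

(re-executing from step 2 with the substitution; state before step 2: [3 3 4 1])
step 2 (fire t2): [3 3 3 4]
step 3 (fire t2): [3 3 2 7]
step 4 (fire t3): [1 3 5 6]
step 5 (fire t4): [3 2 5 6]
step 6 (fire t3): [1 2 8 5]

1 2 8 5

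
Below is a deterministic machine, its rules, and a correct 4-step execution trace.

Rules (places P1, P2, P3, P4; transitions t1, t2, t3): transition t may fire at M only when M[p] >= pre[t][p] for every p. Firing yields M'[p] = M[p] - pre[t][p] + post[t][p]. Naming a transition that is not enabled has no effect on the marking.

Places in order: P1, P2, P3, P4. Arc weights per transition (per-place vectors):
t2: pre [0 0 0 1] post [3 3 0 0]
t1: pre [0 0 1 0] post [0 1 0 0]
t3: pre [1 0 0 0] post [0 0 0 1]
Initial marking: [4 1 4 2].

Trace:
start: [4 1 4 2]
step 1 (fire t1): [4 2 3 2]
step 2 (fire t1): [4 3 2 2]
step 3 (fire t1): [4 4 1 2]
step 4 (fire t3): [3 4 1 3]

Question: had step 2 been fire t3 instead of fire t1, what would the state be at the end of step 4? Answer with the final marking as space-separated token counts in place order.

2 3 2 4

(re-executing from step 2 with the substitution; state before step 2: [4 2 3 2])
step 2 (fire t3): [3 2 3 3]
step 3 (fire t1): [3 3 2 3]
step 4 (fire t3): [2 3 2 4]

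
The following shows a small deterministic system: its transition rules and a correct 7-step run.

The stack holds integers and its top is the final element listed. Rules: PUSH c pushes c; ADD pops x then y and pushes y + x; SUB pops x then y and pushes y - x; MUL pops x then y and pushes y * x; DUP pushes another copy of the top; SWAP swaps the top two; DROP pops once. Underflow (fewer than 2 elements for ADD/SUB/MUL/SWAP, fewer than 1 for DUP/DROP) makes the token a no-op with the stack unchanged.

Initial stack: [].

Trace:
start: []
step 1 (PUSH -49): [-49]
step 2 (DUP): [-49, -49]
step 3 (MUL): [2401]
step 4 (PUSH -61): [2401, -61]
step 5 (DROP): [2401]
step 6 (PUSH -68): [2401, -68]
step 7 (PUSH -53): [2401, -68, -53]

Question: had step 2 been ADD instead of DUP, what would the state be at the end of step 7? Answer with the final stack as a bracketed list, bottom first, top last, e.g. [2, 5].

(re-executing from step 2 with the substitution; state before step 2: [-49])
step 2 (ADD): [-49]
step 3 (MUL): [-49]
step 4 (PUSH -61): [-49, -61]
step 5 (DROP): [-49]
step 6 (PUSH -68): [-49, -68]
step 7 (PUSH -53): [-49, -68, -53]

[-49, -68, -53]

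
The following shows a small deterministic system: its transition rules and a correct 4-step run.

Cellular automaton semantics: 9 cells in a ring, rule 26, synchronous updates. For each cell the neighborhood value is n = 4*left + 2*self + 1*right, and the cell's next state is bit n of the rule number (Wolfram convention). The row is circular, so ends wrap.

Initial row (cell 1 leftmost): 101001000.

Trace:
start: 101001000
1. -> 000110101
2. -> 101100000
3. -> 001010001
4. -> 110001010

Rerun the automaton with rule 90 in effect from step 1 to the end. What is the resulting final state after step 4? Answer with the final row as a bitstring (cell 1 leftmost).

110011110

(re-executing steps 1..4 under rule 90; state before step 1: 101001000)
1. -> 000110101
2. -> 101110000
3. -> 001011001
4. -> 110011110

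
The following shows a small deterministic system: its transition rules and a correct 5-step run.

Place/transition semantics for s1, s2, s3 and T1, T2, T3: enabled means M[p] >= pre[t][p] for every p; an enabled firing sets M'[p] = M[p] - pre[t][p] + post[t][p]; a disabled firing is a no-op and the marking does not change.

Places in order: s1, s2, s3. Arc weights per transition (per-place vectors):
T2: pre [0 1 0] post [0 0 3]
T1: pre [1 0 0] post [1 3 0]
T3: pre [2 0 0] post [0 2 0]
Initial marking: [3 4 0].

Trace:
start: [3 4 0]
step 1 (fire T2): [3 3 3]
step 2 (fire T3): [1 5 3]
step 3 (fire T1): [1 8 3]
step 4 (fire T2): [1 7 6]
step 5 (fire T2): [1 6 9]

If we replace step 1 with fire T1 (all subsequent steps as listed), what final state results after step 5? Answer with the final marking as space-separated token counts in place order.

(re-executing from step 1 with the substitution; state before step 1: [3 4 0])
step 1 (fire T1): [3 7 0]
step 2 (fire T3): [1 9 0]
step 3 (fire T1): [1 12 0]
step 4 (fire T2): [1 11 3]
step 5 (fire T2): [1 10 6]

1 10 6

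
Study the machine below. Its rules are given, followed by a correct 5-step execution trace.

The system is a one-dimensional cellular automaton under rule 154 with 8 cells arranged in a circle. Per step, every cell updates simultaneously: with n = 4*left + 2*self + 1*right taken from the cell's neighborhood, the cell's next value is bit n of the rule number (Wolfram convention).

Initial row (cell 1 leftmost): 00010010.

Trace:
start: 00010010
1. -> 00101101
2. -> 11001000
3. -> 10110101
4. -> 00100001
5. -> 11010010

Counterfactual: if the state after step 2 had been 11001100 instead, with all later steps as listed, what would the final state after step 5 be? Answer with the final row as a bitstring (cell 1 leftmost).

11101110

state after step 2 := 11001100
3. -> 10111011
4. -> 00110011
5. -> 11101110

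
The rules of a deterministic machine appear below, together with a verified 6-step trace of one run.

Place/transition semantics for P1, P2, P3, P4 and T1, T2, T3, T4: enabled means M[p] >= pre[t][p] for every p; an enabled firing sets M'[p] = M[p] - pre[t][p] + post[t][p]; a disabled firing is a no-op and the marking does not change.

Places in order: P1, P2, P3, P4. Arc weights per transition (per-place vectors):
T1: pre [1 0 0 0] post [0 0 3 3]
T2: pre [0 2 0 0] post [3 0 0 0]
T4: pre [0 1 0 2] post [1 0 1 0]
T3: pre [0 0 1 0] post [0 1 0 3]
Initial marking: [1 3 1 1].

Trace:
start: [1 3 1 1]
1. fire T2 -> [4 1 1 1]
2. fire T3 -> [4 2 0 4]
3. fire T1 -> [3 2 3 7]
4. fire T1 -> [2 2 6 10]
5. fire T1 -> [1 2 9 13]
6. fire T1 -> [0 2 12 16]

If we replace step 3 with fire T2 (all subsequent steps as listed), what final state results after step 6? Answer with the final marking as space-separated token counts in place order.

4 0 9 13

(re-executing from step 3 with the substitution; state before step 3: [4 2 0 4])
3. fire T2 -> [7 0 0 4]
4. fire T1 -> [6 0 3 7]
5. fire T1 -> [5 0 6 10]
6. fire T1 -> [4 0 9 13]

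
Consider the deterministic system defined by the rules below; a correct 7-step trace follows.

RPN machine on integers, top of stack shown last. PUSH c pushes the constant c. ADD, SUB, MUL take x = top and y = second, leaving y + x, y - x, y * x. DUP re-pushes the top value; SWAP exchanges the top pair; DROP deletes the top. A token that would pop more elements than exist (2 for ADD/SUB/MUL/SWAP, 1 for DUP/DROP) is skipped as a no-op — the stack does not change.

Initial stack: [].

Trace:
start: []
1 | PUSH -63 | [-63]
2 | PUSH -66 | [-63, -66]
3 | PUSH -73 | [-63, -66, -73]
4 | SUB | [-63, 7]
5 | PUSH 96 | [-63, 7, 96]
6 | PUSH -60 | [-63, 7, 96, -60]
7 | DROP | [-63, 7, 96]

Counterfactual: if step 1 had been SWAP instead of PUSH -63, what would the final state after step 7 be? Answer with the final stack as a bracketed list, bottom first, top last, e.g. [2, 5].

(re-executing from step 1 with the substitution; state before step 1: [])
1 | SWAP | []
2 | PUSH -66 | [-66]
3 | PUSH -73 | [-66, -73]
4 | SUB | [7]
5 | PUSH 96 | [7, 96]
6 | PUSH -60 | [7, 96, -60]
7 | DROP | [7, 96]

[7, 96]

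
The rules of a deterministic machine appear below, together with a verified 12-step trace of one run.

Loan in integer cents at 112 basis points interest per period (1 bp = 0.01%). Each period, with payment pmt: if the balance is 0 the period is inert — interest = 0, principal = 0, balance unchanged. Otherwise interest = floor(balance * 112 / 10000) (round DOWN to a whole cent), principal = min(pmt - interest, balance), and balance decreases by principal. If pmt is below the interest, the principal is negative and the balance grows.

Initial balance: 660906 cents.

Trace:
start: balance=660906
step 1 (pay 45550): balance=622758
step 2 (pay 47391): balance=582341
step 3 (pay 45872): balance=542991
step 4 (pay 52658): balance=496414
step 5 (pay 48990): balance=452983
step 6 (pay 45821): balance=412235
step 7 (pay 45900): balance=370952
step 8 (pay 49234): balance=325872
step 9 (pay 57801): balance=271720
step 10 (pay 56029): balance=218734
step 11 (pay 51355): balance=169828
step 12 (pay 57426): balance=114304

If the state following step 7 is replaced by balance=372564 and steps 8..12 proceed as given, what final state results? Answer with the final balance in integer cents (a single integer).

state after step 7 := balance=372564
step 8 (pay 49234): balance=327502
step 9 (pay 57801): balance=273369
step 10 (pay 56029): balance=220401
step 11 (pay 51355): balance=171514
step 12 (pay 57426): balance=116008

116008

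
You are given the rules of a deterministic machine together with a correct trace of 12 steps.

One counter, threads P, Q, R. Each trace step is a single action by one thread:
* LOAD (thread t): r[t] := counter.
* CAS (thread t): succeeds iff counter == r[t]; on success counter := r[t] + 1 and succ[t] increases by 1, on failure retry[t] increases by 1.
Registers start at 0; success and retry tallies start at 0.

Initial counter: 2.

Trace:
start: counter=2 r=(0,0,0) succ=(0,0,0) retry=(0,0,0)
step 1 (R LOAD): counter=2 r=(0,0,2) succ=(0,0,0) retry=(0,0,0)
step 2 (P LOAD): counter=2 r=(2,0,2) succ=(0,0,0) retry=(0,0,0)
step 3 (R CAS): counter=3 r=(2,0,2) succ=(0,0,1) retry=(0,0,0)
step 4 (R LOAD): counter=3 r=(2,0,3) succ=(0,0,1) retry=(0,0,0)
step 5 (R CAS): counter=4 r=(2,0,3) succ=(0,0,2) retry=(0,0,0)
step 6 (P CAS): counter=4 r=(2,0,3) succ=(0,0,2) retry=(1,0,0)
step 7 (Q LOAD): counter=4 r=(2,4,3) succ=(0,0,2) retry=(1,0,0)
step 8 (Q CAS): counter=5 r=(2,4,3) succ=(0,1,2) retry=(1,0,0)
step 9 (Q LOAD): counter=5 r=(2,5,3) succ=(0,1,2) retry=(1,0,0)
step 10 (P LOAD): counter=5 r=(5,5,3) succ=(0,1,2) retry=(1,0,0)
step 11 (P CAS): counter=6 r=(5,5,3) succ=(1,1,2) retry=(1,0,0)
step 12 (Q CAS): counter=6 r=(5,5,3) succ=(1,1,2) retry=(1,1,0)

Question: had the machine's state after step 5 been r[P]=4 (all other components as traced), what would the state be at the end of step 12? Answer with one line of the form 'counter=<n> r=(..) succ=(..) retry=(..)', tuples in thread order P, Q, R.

state after step 5 := counter=4 r=(4,0,3) succ=(0,0,2) retry=(0,0,0)
step 6 (P CAS): counter=5 r=(4,0,3) succ=(1,0,2) retry=(0,0,0)
step 7 (Q LOAD): counter=5 r=(4,5,3) succ=(1,0,2) retry=(0,0,0)
step 8 (Q CAS): counter=6 r=(4,5,3) succ=(1,1,2) retry=(0,0,0)
step 9 (Q LOAD): counter=6 r=(4,6,3) succ=(1,1,2) retry=(0,0,0)
step 10 (P LOAD): counter=6 r=(6,6,3) succ=(1,1,2) retry=(0,0,0)
step 11 (P CAS): counter=7 r=(6,6,3) succ=(2,1,2) retry=(0,0,0)
step 12 (Q CAS): counter=7 r=(6,6,3) succ=(2,1,2) retry=(0,1,0)

counter=7 r=(6,6,3) succ=(2,1,2) retry=(0,1,0)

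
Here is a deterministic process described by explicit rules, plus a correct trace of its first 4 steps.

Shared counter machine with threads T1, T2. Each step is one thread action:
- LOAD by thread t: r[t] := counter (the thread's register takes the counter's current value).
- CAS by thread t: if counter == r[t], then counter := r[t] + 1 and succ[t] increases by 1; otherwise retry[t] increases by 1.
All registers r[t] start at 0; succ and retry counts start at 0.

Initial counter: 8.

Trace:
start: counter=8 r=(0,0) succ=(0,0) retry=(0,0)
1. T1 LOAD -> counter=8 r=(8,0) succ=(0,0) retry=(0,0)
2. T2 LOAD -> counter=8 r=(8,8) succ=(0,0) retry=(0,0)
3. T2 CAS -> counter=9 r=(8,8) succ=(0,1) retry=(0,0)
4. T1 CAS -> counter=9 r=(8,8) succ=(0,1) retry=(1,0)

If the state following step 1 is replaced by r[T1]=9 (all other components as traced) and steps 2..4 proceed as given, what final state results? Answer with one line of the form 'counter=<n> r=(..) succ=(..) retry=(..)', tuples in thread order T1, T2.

state after step 1 := counter=8 r=(9,0) succ=(0,0) retry=(0,0)
2. T2 LOAD -> counter=8 r=(9,8) succ=(0,0) retry=(0,0)
3. T2 CAS -> counter=9 r=(9,8) succ=(0,1) retry=(0,0)
4. T1 CAS -> counter=10 r=(9,8) succ=(1,1) retry=(0,0)

counter=10 r=(9,8) succ=(1,1) retry=(0,0)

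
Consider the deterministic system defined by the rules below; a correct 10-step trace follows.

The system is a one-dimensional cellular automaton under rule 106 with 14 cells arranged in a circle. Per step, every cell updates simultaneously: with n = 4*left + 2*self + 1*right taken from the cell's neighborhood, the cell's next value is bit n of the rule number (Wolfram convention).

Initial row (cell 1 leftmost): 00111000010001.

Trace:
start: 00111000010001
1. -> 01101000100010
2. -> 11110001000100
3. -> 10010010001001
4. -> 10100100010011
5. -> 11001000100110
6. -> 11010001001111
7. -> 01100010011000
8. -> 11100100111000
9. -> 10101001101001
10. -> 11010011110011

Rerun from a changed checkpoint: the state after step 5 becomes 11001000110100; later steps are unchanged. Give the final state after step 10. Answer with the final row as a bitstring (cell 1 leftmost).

state after step 5 := 11001000110100
6. -> 11010001111001
7. -> 01100011001011
8. -> 11100111010111
9. -> 00101101101100
10. -> 01011111111100

01011111111100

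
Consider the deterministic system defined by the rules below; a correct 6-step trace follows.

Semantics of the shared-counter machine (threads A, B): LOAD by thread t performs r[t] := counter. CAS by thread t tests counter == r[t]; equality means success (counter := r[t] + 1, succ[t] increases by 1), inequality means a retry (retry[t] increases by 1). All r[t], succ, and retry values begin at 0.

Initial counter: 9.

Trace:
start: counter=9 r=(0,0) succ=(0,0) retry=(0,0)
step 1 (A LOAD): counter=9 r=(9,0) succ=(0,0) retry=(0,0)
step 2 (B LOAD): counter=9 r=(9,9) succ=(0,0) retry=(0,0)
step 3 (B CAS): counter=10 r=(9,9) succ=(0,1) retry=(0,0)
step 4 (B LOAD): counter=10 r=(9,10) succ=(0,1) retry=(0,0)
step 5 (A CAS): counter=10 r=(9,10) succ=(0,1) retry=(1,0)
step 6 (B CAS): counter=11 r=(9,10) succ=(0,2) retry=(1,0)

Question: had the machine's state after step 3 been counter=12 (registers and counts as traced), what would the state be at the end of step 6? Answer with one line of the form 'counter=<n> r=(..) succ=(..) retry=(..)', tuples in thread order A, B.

state after step 3 := counter=12 r=(9,9) succ=(0,1) retry=(0,0)
step 4 (B LOAD): counter=12 r=(9,12) succ=(0,1) retry=(0,0)
step 5 (A CAS): counter=12 r=(9,12) succ=(0,1) retry=(1,0)
step 6 (B CAS): counter=13 r=(9,12) succ=(0,2) retry=(1,0)

counter=13 r=(9,12) succ=(0,2) retry=(1,0)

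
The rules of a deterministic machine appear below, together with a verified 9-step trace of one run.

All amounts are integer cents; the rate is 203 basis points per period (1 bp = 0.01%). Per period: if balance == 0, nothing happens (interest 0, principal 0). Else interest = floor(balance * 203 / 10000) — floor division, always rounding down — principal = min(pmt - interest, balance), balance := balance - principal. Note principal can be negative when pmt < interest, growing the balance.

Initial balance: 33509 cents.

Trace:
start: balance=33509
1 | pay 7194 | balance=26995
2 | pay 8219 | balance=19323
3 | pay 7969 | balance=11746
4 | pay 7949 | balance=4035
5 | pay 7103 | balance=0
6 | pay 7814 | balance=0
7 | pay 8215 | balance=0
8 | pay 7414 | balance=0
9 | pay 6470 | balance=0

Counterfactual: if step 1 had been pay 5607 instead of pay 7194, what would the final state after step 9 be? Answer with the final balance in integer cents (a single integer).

0

(re-executing from step 1 with the substitution; state before step 1: balance=33509)
1 | pay 5607 | balance=28582
2 | pay 8219 | balance=20943
3 | pay 7969 | balance=13399
4 | pay 7949 | balance=5721
5 | pay 7103 | balance=0
6 | pay 7814 | balance=0
7 | pay 8215 | balance=0
8 | pay 7414 | balance=0
9 | pay 6470 | balance=0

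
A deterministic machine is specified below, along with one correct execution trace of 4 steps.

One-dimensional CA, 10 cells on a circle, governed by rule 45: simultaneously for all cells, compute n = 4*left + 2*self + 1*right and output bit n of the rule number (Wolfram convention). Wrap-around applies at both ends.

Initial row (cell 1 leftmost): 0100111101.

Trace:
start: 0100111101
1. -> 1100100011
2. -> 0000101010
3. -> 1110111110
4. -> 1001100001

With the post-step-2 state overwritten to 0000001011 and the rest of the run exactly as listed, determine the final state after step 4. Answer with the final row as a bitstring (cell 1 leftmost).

state after step 2 := 0000001011
3. -> 0111101110
4. -> 0100011000

0100011000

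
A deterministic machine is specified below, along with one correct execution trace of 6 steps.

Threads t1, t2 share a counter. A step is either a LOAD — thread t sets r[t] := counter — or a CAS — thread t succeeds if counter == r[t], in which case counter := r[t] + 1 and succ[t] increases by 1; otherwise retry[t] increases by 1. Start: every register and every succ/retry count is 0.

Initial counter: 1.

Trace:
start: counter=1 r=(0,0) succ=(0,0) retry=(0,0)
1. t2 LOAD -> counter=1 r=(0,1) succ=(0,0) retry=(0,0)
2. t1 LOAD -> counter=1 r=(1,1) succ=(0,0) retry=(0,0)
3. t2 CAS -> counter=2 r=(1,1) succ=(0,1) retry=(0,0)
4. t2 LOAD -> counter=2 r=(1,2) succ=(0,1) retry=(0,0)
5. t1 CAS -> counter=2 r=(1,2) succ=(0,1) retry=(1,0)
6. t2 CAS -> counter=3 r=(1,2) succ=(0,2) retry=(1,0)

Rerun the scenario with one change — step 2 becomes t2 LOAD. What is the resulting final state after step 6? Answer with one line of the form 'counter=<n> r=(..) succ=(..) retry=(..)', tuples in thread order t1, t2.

(re-executing from step 2 with the substitution; state before step 2: counter=1 r=(0,1) succ=(0,0) retry=(0,0))
2. t2 LOAD -> counter=1 r=(0,1) succ=(0,0) retry=(0,0)
3. t2 CAS -> counter=2 r=(0,1) succ=(0,1) retry=(0,0)
4. t2 LOAD -> counter=2 r=(0,2) succ=(0,1) retry=(0,0)
5. t1 CAS -> counter=2 r=(0,2) succ=(0,1) retry=(1,0)
6. t2 CAS -> counter=3 r=(0,2) succ=(0,2) retry=(1,0)

counter=3 r=(0,2) succ=(0,2) retry=(1,0)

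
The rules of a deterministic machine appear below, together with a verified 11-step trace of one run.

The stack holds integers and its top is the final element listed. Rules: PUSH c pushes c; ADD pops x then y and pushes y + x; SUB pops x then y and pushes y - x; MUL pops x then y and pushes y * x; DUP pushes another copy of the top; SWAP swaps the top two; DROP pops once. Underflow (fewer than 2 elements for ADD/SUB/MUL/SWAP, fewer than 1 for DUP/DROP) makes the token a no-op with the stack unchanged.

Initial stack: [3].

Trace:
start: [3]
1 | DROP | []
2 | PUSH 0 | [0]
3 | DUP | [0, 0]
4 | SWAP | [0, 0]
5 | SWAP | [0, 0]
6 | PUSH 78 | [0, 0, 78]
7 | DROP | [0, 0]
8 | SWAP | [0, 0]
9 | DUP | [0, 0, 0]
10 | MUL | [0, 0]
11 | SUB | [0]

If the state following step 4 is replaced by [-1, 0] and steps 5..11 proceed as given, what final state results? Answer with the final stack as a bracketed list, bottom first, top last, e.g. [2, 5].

[-1]

state after step 4 := [-1, 0]
5 | SWAP | [0, -1]
6 | PUSH 78 | [0, -1, 78]
7 | DROP | [0, -1]
8 | SWAP | [-1, 0]
9 | DUP | [-1, 0, 0]
10 | MUL | [-1, 0]
11 | SUB | [-1]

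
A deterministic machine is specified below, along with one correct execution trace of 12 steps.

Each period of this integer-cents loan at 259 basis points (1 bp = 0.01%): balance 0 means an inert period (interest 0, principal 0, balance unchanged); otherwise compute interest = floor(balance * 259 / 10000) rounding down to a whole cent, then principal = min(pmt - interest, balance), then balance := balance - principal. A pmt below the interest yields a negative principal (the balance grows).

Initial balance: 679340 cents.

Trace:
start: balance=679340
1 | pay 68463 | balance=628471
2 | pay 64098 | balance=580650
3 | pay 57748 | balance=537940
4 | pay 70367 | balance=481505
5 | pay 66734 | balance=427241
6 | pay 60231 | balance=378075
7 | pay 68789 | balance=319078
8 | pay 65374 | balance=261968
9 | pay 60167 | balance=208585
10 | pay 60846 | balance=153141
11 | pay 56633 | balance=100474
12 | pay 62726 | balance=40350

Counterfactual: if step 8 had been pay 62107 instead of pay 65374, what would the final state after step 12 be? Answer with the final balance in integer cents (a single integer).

43969

(re-executing from step 8 with the substitution; state before step 8: balance=319078)
8 | pay 62107 | balance=265235
9 | pay 60167 | balance=211937
10 | pay 60846 | balance=156580
11 | pay 56633 | balance=104002
12 | pay 62726 | balance=43969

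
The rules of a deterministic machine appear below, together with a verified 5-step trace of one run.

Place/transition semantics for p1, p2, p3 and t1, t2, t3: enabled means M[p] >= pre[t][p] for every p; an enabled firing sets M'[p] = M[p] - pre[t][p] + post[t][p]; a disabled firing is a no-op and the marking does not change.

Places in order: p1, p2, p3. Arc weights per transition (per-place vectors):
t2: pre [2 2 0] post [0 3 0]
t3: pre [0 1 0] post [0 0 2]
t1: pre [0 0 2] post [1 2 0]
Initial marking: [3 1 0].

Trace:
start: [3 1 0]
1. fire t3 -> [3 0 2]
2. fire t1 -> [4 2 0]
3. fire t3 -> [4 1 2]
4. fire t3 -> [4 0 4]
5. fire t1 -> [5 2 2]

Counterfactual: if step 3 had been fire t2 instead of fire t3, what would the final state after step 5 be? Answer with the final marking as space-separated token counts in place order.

(re-executing from step 3 with the substitution; state before step 3: [4 2 0])
3. fire t2 -> [2 3 0]
4. fire t3 -> [2 2 2]
5. fire t1 -> [3 4 0]

3 4 0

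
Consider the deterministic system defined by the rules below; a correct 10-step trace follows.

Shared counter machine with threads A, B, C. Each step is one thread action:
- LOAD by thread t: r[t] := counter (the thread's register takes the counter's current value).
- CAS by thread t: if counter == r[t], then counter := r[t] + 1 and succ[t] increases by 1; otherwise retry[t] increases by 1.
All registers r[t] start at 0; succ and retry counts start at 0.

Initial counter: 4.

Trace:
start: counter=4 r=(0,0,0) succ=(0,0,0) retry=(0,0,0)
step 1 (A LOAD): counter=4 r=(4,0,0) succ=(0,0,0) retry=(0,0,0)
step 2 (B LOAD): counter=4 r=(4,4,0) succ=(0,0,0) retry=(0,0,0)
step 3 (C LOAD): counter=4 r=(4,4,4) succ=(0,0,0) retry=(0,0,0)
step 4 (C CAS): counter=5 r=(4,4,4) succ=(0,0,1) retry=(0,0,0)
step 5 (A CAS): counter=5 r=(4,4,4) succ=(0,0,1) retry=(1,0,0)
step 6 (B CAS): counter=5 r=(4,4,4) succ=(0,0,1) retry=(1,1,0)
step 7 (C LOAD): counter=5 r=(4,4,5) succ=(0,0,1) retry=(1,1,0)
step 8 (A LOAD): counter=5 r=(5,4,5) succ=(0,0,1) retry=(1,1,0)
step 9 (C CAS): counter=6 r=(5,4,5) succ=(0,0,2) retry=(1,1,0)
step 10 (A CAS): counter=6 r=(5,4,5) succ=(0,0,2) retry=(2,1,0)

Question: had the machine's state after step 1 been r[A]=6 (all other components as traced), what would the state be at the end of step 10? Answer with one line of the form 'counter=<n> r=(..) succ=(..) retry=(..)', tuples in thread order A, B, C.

state after step 1 := counter=4 r=(6,0,0) succ=(0,0,0) retry=(0,0,0)
step 2 (B LOAD): counter=4 r=(6,4,0) succ=(0,0,0) retry=(0,0,0)
step 3 (C LOAD): counter=4 r=(6,4,4) succ=(0,0,0) retry=(0,0,0)
step 4 (C CAS): counter=5 r=(6,4,4) succ=(0,0,1) retry=(0,0,0)
step 5 (A CAS): counter=5 r=(6,4,4) succ=(0,0,1) retry=(1,0,0)
step 6 (B CAS): counter=5 r=(6,4,4) succ=(0,0,1) retry=(1,1,0)
step 7 (C LOAD): counter=5 r=(6,4,5) succ=(0,0,1) retry=(1,1,0)
step 8 (A LOAD): counter=5 r=(5,4,5) succ=(0,0,1) retry=(1,1,0)
step 9 (C CAS): counter=6 r=(5,4,5) succ=(0,0,2) retry=(1,1,0)
step 10 (A CAS): counter=6 r=(5,4,5) succ=(0,0,2) retry=(2,1,0)

counter=6 r=(5,4,5) succ=(0,0,2) retry=(2,1,0)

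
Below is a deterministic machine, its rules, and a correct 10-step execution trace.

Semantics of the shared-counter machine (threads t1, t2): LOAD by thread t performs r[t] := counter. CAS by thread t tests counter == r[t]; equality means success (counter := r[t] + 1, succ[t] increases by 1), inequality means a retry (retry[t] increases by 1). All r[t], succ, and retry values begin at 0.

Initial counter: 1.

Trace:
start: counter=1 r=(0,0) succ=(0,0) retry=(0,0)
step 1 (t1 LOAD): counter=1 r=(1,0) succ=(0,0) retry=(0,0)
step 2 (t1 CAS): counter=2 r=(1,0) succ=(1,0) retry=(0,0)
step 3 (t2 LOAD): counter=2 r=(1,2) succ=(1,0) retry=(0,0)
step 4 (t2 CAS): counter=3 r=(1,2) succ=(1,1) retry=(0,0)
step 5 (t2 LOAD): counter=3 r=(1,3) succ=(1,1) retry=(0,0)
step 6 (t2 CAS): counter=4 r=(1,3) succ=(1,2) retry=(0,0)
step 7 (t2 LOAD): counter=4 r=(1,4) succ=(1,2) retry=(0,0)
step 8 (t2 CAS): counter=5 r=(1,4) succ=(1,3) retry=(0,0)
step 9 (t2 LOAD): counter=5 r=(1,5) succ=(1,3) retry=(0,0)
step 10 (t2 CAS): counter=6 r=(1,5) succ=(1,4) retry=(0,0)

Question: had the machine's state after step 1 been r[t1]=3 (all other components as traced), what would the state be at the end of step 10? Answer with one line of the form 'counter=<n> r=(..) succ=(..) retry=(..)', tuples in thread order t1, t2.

state after step 1 := counter=1 r=(3,0) succ=(0,0) retry=(0,0)
step 2 (t1 CAS): counter=1 r=(3,0) succ=(0,0) retry=(1,0)
step 3 (t2 LOAD): counter=1 r=(3,1) succ=(0,0) retry=(1,0)
step 4 (t2 CAS): counter=2 r=(3,1) succ=(0,1) retry=(1,0)
step 5 (t2 LOAD): counter=2 r=(3,2) succ=(0,1) retry=(1,0)
step 6 (t2 CAS): counter=3 r=(3,2) succ=(0,2) retry=(1,0)
step 7 (t2 LOAD): counter=3 r=(3,3) succ=(0,2) retry=(1,0)
step 8 (t2 CAS): counter=4 r=(3,3) succ=(0,3) retry=(1,0)
step 9 (t2 LOAD): counter=4 r=(3,4) succ=(0,3) retry=(1,0)
step 10 (t2 CAS): counter=5 r=(3,4) succ=(0,4) retry=(1,0)

counter=5 r=(3,4) succ=(0,4) retry=(1,0)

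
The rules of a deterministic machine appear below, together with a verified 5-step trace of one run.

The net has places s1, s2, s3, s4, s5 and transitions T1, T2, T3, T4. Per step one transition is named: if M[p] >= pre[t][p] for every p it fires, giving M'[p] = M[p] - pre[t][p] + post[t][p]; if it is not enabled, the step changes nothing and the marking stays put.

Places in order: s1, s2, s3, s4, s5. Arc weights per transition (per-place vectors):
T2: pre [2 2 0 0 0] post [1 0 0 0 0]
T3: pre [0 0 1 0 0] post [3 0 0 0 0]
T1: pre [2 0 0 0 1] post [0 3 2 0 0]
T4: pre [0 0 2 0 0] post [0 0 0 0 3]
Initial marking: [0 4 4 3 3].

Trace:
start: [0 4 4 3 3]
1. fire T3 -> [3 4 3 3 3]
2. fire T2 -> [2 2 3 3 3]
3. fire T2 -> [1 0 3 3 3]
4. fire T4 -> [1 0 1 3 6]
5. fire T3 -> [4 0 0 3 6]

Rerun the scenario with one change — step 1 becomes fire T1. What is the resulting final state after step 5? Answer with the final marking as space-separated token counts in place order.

(re-executing from step 1 with the substitution; state before step 1: [0 4 4 3 3])
1. fire T1 -> [0 4 4 3 3]
2. fire T2 -> [0 4 4 3 3]
3. fire T2 -> [0 4 4 3 3]
4. fire T4 -> [0 4 2 3 6]
5. fire T3 -> [3 4 1 3 6]

3 4 1 3 6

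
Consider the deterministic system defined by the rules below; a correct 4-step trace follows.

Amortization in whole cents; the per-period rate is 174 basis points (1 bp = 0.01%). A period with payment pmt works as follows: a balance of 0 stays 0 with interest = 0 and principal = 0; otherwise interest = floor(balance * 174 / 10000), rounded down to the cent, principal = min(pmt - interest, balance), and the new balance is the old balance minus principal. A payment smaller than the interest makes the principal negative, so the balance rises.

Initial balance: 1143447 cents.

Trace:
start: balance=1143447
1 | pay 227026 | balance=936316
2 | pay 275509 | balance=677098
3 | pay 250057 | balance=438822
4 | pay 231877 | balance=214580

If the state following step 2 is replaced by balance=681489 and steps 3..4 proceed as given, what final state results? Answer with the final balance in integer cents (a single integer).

219125

state after step 2 := balance=681489
3 | pay 250057 | balance=443289
4 | pay 231877 | balance=219125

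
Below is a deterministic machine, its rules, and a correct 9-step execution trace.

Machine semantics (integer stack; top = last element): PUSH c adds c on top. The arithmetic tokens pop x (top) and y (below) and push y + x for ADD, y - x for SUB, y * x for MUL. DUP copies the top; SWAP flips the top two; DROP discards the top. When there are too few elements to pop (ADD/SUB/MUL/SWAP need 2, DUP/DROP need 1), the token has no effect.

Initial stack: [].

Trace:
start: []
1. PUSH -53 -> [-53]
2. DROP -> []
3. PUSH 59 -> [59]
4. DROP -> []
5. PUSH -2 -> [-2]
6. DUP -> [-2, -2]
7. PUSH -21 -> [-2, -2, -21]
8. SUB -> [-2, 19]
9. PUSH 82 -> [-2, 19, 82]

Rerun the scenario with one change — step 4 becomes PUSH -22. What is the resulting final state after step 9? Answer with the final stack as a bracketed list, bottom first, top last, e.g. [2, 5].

[59, -22, -2, 19, 82]

(re-executing from step 4 with the substitution; state before step 4: [59])
4. PUSH -22 -> [59, -22]
5. PUSH -2 -> [59, -22, -2]
6. DUP -> [59, -22, -2, -2]
7. PUSH -21 -> [59, -22, -2, -2, -21]
8. SUB -> [59, -22, -2, 19]
9. PUSH 82 -> [59, -22, -2, 19, 82]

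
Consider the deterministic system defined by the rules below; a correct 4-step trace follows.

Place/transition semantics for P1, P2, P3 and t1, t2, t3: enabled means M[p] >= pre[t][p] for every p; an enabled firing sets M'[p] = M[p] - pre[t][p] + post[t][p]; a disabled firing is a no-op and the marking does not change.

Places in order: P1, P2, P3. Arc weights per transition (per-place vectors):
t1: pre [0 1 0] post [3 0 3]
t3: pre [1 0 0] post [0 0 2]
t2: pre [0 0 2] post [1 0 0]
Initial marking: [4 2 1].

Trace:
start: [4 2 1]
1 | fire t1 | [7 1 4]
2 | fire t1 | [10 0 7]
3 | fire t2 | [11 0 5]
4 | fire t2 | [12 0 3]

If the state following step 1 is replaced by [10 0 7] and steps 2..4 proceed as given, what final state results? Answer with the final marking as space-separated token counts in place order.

12 0 3

state after step 1 := [10 0 7]
2 | fire t1 | [10 0 7]
3 | fire t2 | [11 0 5]
4 | fire t2 | [12 0 3]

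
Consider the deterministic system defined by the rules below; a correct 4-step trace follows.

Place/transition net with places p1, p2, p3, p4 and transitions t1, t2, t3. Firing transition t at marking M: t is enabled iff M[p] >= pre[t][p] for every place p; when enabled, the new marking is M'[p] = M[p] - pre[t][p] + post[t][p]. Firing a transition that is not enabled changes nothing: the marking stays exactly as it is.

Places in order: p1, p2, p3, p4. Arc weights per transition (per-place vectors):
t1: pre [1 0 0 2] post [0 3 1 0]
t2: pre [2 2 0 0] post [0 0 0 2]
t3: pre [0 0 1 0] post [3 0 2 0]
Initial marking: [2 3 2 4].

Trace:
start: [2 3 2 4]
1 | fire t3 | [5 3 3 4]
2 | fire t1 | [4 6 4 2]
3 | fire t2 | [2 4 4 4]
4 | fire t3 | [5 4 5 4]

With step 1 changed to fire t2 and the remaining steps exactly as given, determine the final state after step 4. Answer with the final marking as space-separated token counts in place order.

(re-executing from step 1 with the substitution; state before step 1: [2 3 2 4])
1 | fire t2 | [0 1 2 6]
2 | fire t1 | [0 1 2 6]
3 | fire t2 | [0 1 2 6]
4 | fire t3 | [3 1 3 6]

3 1 3 6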